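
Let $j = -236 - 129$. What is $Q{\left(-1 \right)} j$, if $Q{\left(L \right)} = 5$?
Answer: $-1825$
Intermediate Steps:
$j = -365$
$Q{\left(-1 \right)} j = 5 \left(-365\right) = -1825$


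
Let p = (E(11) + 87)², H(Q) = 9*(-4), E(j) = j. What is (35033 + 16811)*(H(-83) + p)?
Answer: 496043392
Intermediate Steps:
H(Q) = -36
p = 9604 (p = (11 + 87)² = 98² = 9604)
(35033 + 16811)*(H(-83) + p) = (35033 + 16811)*(-36 + 9604) = 51844*9568 = 496043392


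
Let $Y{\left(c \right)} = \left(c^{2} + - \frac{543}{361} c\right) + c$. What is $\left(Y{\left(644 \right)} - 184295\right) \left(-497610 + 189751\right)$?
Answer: $- \frac{25574460692987}{361} \approx -7.0843 \cdot 10^{10}$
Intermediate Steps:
$Y{\left(c \right)} = c^{2} - \frac{182 c}{361}$ ($Y{\left(c \right)} = \left(c^{2} + \left(-543\right) \frac{1}{361} c\right) + c = \left(c^{2} - \frac{543 c}{361}\right) + c = c^{2} - \frac{182 c}{361}$)
$\left(Y{\left(644 \right)} - 184295\right) \left(-497610 + 189751\right) = \left(\frac{1}{361} \cdot 644 \left(-182 + 361 \cdot 644\right) - 184295\right) \left(-497610 + 189751\right) = \left(\frac{1}{361} \cdot 644 \left(-182 + 232484\right) - 184295\right) \left(-307859\right) = \left(\frac{1}{361} \cdot 644 \cdot 232302 - 184295\right) \left(-307859\right) = \left(\frac{149602488}{361} - 184295\right) \left(-307859\right) = \frac{83071993}{361} \left(-307859\right) = - \frac{25574460692987}{361}$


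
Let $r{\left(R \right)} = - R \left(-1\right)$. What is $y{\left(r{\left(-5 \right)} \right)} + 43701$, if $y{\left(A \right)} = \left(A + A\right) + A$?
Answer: $43686$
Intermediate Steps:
$r{\left(R \right)} = R$
$y{\left(A \right)} = 3 A$ ($y{\left(A \right)} = 2 A + A = 3 A$)
$y{\left(r{\left(-5 \right)} \right)} + 43701 = 3 \left(-5\right) + 43701 = -15 + 43701 = 43686$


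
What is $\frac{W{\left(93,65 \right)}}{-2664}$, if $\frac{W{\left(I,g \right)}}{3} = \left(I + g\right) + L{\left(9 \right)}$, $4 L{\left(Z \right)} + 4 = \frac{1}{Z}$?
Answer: $- \frac{5653}{31968} \approx -0.17683$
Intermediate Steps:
$L{\left(Z \right)} = -1 + \frac{1}{4 Z}$
$W{\left(I,g \right)} = - \frac{35}{12} + 3 I + 3 g$ ($W{\left(I,g \right)} = 3 \left(\left(I + g\right) + \frac{\frac{1}{4} - 9}{9}\right) = 3 \left(\left(I + g\right) + \frac{1}{9} \left(- \frac{35}{4}\right)\right) = 3 \left(\left(I + g\right) - \frac{35}{36}\right) = 3 \left(- \frac{35}{36} + I + g\right) = - \frac{35}{12} + 3 I + 3 g$)
$\frac{W{\left(93,65 \right)}}{-2664} = \frac{- \frac{35}{12} + 3 \cdot 93 + 3 \cdot 65}{-2664} = \left(- \frac{35}{12} + 279 + 195\right) \left(- \frac{1}{2664}\right) = \frac{5653}{12} \left(- \frac{1}{2664}\right) = - \frac{5653}{31968}$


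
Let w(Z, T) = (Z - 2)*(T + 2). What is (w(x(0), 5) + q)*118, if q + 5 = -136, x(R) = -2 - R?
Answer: -19942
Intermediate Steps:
w(Z, T) = (-2 + Z)*(2 + T)
q = -141 (q = -5 - 136 = -141)
(w(x(0), 5) + q)*118 = ((-4 - 2*5 + 2*(-2 - 1*0) + 5*(-2 - 1*0)) - 141)*118 = ((-4 - 10 + 2*(-2 + 0) + 5*(-2 + 0)) - 141)*118 = ((-4 - 10 + 2*(-2) + 5*(-2)) - 141)*118 = ((-4 - 10 - 4 - 10) - 141)*118 = (-28 - 141)*118 = -169*118 = -19942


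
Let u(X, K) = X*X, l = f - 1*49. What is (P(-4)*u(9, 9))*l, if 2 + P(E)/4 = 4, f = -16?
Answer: -42120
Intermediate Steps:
P(E) = 8 (P(E) = -8 + 4*4 = -8 + 16 = 8)
l = -65 (l = -16 - 1*49 = -16 - 49 = -65)
u(X, K) = X**2
(P(-4)*u(9, 9))*l = (8*9**2)*(-65) = (8*81)*(-65) = 648*(-65) = -42120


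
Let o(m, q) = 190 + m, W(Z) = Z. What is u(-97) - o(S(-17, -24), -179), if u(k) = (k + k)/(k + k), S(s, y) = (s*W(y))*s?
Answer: 6747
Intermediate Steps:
S(s, y) = y*s² (S(s, y) = (s*y)*s = y*s²)
u(k) = 1 (u(k) = (2*k)/((2*k)) = (2*k)*(1/(2*k)) = 1)
u(-97) - o(S(-17, -24), -179) = 1 - (190 - 24*(-17)²) = 1 - (190 - 24*289) = 1 - (190 - 6936) = 1 - 1*(-6746) = 1 + 6746 = 6747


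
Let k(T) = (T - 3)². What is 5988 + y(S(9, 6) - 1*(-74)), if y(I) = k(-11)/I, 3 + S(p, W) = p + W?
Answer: 257582/43 ≈ 5990.3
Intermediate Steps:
k(T) = (-3 + T)²
S(p, W) = -3 + W + p (S(p, W) = -3 + (p + W) = -3 + (W + p) = -3 + W + p)
y(I) = 196/I (y(I) = (-3 - 11)²/I = (-14)²/I = 196/I)
5988 + y(S(9, 6) - 1*(-74)) = 5988 + 196/((-3 + 6 + 9) - 1*(-74)) = 5988 + 196/(12 + 74) = 5988 + 196/86 = 5988 + 196*(1/86) = 5988 + 98/43 = 257582/43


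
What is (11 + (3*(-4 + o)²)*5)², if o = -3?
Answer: 556516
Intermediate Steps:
(11 + (3*(-4 + o)²)*5)² = (11 + (3*(-4 - 3)²)*5)² = (11 + (3*(-7)²)*5)² = (11 + (3*49)*5)² = (11 + 147*5)² = (11 + 735)² = 746² = 556516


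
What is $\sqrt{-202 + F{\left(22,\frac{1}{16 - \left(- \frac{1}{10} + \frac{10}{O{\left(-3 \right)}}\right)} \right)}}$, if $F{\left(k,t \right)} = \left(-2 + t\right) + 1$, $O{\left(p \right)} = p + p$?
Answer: $\frac{i \sqrt{57654077}}{533} \approx 14.246 i$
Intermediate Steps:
$O{\left(p \right)} = 2 p$
$F{\left(k,t \right)} = -1 + t$
$\sqrt{-202 + F{\left(22,\frac{1}{16 - \left(- \frac{1}{10} + \frac{10}{O{\left(-3 \right)}}\right)} \right)}} = \sqrt{-202 - \left(1 - \frac{1}{16 - \left(- \frac{1}{10} - \frac{5}{3}\right)}\right)} = \sqrt{-202 - \left(1 - \frac{1}{16 - \left(- \frac{1}{10} + \frac{10}{-6}\right)}\right)} = \sqrt{-202 - \left(1 - \frac{1}{16 + \left(\frac{1}{10} - - \frac{5}{3}\right)}\right)} = \sqrt{-202 - \left(1 - \frac{1}{16 + \left(\frac{1}{10} + \frac{5}{3}\right)}\right)} = \sqrt{-202 - \left(1 - \frac{1}{16 + \frac{53}{30}}\right)} = \sqrt{-202 - \left(1 - \frac{1}{\frac{533}{30}}\right)} = \sqrt{-202 + \left(-1 + \frac{30}{533}\right)} = \sqrt{-202 - \frac{503}{533}} = \sqrt{- \frac{108169}{533}} = \frac{i \sqrt{57654077}}{533}$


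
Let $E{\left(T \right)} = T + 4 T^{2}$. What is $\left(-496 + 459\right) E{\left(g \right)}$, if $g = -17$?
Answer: $-42143$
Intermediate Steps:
$\left(-496 + 459\right) E{\left(g \right)} = \left(-496 + 459\right) \left(- 17 \left(1 + 4 \left(-17\right)\right)\right) = - 37 \left(- 17 \left(1 - 68\right)\right) = - 37 \left(\left(-17\right) \left(-67\right)\right) = \left(-37\right) 1139 = -42143$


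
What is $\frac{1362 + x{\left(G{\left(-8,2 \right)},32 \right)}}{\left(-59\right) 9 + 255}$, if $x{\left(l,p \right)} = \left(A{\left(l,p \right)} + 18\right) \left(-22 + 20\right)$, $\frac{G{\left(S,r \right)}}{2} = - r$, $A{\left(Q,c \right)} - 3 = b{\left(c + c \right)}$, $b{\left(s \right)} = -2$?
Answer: $- \frac{331}{69} \approx -4.7971$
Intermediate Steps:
$A{\left(Q,c \right)} = 1$ ($A{\left(Q,c \right)} = 3 - 2 = 1$)
$G{\left(S,r \right)} = - 2 r$ ($G{\left(S,r \right)} = 2 \left(- r\right) = - 2 r$)
$x{\left(l,p \right)} = -38$ ($x{\left(l,p \right)} = \left(1 + 18\right) \left(-22 + 20\right) = 19 \left(-2\right) = -38$)
$\frac{1362 + x{\left(G{\left(-8,2 \right)},32 \right)}}{\left(-59\right) 9 + 255} = \frac{1362 - 38}{\left(-59\right) 9 + 255} = \frac{1324}{-531 + 255} = \frac{1324}{-276} = 1324 \left(- \frac{1}{276}\right) = - \frac{331}{69}$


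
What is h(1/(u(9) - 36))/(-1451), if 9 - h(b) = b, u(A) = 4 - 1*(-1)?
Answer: -280/44981 ≈ -0.0062248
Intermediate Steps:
u(A) = 5 (u(A) = 4 + 1 = 5)
h(b) = 9 - b
h(1/(u(9) - 36))/(-1451) = (9 - 1/(5 - 36))/(-1451) = (9 - 1/(-31))*(-1/1451) = (9 - 1*(-1/31))*(-1/1451) = (9 + 1/31)*(-1/1451) = (280/31)*(-1/1451) = -280/44981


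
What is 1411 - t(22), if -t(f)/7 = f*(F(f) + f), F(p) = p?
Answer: 8187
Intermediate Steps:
t(f) = -14*f**2 (t(f) = -7*f*(f + f) = -7*f*2*f = -14*f**2)
1411 - t(22) = 1411 - (-14)*22**2 = 1411 - (-14)*484 = 1411 - 1*(-6776) = 1411 + 6776 = 8187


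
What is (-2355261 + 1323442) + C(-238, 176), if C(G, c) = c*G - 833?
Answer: -1074540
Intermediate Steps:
C(G, c) = -833 + G*c (C(G, c) = G*c - 833 = -833 + G*c)
(-2355261 + 1323442) + C(-238, 176) = (-2355261 + 1323442) + (-833 - 238*176) = -1031819 + (-833 - 41888) = -1031819 - 42721 = -1074540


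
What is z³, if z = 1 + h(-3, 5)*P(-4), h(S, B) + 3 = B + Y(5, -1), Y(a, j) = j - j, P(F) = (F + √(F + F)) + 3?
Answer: 95 - 116*I*√2 ≈ 95.0 - 164.05*I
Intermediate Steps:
P(F) = 3 + F + √2*√F (P(F) = (F + √(2*F)) + 3 = (F + √2*√F) + 3 = 3 + F + √2*√F)
Y(a, j) = 0
h(S, B) = -3 + B (h(S, B) = -3 + (B + 0) = -3 + B)
z = -1 + 4*I*√2 (z = 1 + (-3 + 5)*(3 - 4 + √2*√(-4)) = 1 + 2*(3 - 4 + √2*(2*I)) = 1 + 2*(3 - 4 + 2*I*√2) = 1 + 2*(-1 + 2*I*√2) = 1 + (-2 + 4*I*√2) = -1 + 4*I*√2 ≈ -1.0 + 5.6569*I)
z³ = (-1 + 4*I*√2)³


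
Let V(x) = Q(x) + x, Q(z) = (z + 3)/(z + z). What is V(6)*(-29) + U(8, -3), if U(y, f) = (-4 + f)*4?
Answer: -895/4 ≈ -223.75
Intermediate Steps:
Q(z) = (3 + z)/(2*z) (Q(z) = (3 + z)/((2*z)) = (3 + z)*(1/(2*z)) = (3 + z)/(2*z))
U(y, f) = -16 + 4*f
V(x) = x + (3 + x)/(2*x) (V(x) = (3 + x)/(2*x) + x = x + (3 + x)/(2*x))
V(6)*(-29) + U(8, -3) = (1/2 + 6 + (3/2)/6)*(-29) + (-16 + 4*(-3)) = (1/2 + 6 + (3/2)*(1/6))*(-29) + (-16 - 12) = (1/2 + 6 + 1/4)*(-29) - 28 = (27/4)*(-29) - 28 = -783/4 - 28 = -895/4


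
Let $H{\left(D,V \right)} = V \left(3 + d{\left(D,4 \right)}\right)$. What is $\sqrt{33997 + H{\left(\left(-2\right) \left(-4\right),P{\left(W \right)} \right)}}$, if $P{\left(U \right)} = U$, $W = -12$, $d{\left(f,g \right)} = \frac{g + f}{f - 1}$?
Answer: $\frac{\sqrt{1663081}}{7} \approx 184.23$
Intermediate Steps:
$d{\left(f,g \right)} = \frac{f + g}{-1 + f}$
$H{\left(D,V \right)} = V \left(3 + \frac{4 + D}{-1 + D}\right)$ ($H{\left(D,V \right)} = V \left(3 + \frac{D + 4}{-1 + D}\right) = V \left(3 + \frac{4 + D}{-1 + D}\right)$)
$\sqrt{33997 + H{\left(\left(-2\right) \left(-4\right),P{\left(W \right)} \right)}} = \sqrt{33997 - \frac{12 \left(1 + 4 \left(\left(-2\right) \left(-4\right)\right)\right)}{-1 - -8}} = \sqrt{33997 - \frac{12 \left(1 + 4 \cdot 8\right)}{-1 + 8}} = \sqrt{33997 - \frac{12 \left(1 + 32\right)}{7}} = \sqrt{33997 - \frac{12}{7} \cdot 33} = \sqrt{33997 - \frac{396}{7}} = \sqrt{\frac{237583}{7}} = \frac{\sqrt{1663081}}{7}$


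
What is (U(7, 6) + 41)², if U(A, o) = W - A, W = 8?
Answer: 1764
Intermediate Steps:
U(A, o) = 8 - A
(U(7, 6) + 41)² = ((8 - 1*7) + 41)² = ((8 - 7) + 41)² = (1 + 41)² = 42² = 1764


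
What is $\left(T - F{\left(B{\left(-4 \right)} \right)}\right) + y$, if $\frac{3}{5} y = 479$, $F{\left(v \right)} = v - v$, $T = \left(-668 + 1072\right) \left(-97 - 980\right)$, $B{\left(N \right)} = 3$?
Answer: $- \frac{1302929}{3} \approx -4.3431 \cdot 10^{5}$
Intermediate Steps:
$T = -435108$ ($T = 404 \left(-1077\right) = -435108$)
$F{\left(v \right)} = 0$
$y = \frac{2395}{3}$ ($y = \frac{5}{3} \cdot 479 = \frac{2395}{3} \approx 798.33$)
$\left(T - F{\left(B{\left(-4 \right)} \right)}\right) + y = \left(-435108 - 0\right) + \frac{2395}{3} = \left(-435108 + 0\right) + \frac{2395}{3} = -435108 + \frac{2395}{3} = - \frac{1302929}{3}$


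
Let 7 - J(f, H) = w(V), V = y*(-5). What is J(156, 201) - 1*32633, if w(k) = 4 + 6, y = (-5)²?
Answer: -32636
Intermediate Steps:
y = 25
V = -125 (V = 25*(-5) = -125)
w(k) = 10
J(f, H) = -3 (J(f, H) = 7 - 1*10 = 7 - 10 = -3)
J(156, 201) - 1*32633 = -3 - 1*32633 = -3 - 32633 = -32636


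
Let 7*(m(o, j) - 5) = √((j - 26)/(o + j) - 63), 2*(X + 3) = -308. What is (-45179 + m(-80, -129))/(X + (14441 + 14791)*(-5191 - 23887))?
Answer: 45174/850008253 - 2*I*√679877/1243562074139 ≈ 5.3145e-5 - 1.3261e-9*I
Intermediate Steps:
X = -157 (X = -3 + (½)*(-308) = -3 - 154 = -157)
m(o, j) = 5 + √(-63 + (-26 + j)/(j + o))/7 (m(o, j) = 5 + √((j - 26)/(o + j) - 63)/7 = 5 + √((-26 + j)/(j + o) - 63)/7 = 5 + √(-63 + (-26 + j)/(j + o))/7)
(-45179 + m(-80, -129))/(X + (14441 + 14791)*(-5191 - 23887)) = (-45179 + (5 + √((-26 - 63*(-80) - 62*(-129))/(-129 - 80))/7))/(-157 + (14441 + 14791)*(-5191 - 23887)) = (-45179 + (5 + √((-26 + 5040 + 7998)/(-209))/7))/(-157 + 29232*(-29078)) = (-45179 + (5 + √(-1/209*13012)/7))/(-157 - 850008096) = (-45179 + (5 + √(-13012/209)/7))/(-850008253) = (-45179 + (5 + (2*I*√679877/209)/7))*(-1/850008253) = (-45179 + (5 + 2*I*√679877/1463))*(-1/850008253) = (-45174 + 2*I*√679877/1463)*(-1/850008253) = 45174/850008253 - 2*I*√679877/1243562074139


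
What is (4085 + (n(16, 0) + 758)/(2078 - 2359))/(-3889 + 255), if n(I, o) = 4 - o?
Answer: -1147123/1021154 ≈ -1.1234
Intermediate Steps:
(4085 + (n(16, 0) + 758)/(2078 - 2359))/(-3889 + 255) = (4085 + ((4 - 1*0) + 758)/(2078 - 2359))/(-3889 + 255) = (4085 + ((4 + 0) + 758)/(-281))/(-3634) = (4085 + (4 + 758)*(-1/281))*(-1/3634) = (4085 + 762*(-1/281))*(-1/3634) = (4085 - 762/281)*(-1/3634) = (1147123/281)*(-1/3634) = -1147123/1021154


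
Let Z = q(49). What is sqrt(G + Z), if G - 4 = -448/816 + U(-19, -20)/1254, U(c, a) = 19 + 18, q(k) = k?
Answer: sqrt(23850130722)/21318 ≈ 7.2443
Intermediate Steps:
Z = 49
U(c, a) = 37
G = 74197/21318 (G = 4 + (-448/816 + 37/1254) = 4 + (-448*1/816 + 37*(1/1254)) = 4 + (-28/51 + 37/1254) = 4 - 11075/21318 = 74197/21318 ≈ 3.4805)
sqrt(G + Z) = sqrt(74197/21318 + 49) = sqrt(1118779/21318) = sqrt(23850130722)/21318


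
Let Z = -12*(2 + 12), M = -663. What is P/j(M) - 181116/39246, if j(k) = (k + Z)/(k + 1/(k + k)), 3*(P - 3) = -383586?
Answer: -735279818410457/7207567146 ≈ -1.0202e+5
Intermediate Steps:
P = -127859 (P = 3 + (⅓)*(-383586) = 3 - 127862 = -127859)
Z = -168 (Z = -12*14 = -168)
j(k) = (-168 + k)/(k + 1/(2*k)) (j(k) = (k - 168)/(k + 1/(k + k)) = (-168 + k)/(k + 1/(2*k)))
P/j(M) - 181116/39246 = -127859*(-(1 + 2*(-663)²)/(1326*(-168 - 663))) - 181116/39246 = -127859/(2*(-663)*(-831)/(1 + 2*439569)) - 181116*1/39246 = -127859/(2*(-663)*(-831)/(1 + 879138)) - 30186/6541 = -127859/(2*(-663)*(-831)/879139) - 30186/6541 = -127859/(2*(-663)*(1/879139)*(-831)) - 30186/6541 = -127859/1101906/879139 - 30186/6541 = -127859*879139/1101906 - 30186/6541 = -112405833401/1101906 - 30186/6541 = -735279818410457/7207567146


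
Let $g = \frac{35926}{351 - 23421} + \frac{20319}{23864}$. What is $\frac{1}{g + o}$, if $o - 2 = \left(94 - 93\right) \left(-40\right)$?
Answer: $- \frac{275271240}{10654596487} \approx -0.025836$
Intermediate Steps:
$o = -38$ ($o = 2 + \left(94 - 93\right) \left(-40\right) = 2 + 1 \left(-40\right) = 2 - 40 = -38$)
$g = - \frac{194289367}{275271240}$ ($g = \frac{35926}{351 - 23421} + 20319 \cdot \frac{1}{23864} = \frac{35926}{-23070} + \frac{20319}{23864} = 35926 \left(- \frac{1}{23070}\right) + \frac{20319}{23864} = - \frac{17963}{11535} + \frac{20319}{23864} = - \frac{194289367}{275271240} \approx -0.70581$)
$\frac{1}{g + o} = \frac{1}{- \frac{194289367}{275271240} - 38} = \frac{1}{- \frac{10654596487}{275271240}} = - \frac{275271240}{10654596487}$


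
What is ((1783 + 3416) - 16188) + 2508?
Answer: -8481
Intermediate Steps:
((1783 + 3416) - 16188) + 2508 = (5199 - 16188) + 2508 = -10989 + 2508 = -8481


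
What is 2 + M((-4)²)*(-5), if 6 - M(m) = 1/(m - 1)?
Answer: -83/3 ≈ -27.667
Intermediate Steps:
M(m) = 6 - 1/(-1 + m) (M(m) = 6 - 1/(m - 1) = 6 - 1/(-1 + m))
2 + M((-4)²)*(-5) = 2 + ((-7 + 6*(-4)²)/(-1 + (-4)²))*(-5) = 2 + ((-7 + 6*16)/(-1 + 16))*(-5) = 2 + ((-7 + 96)/15)*(-5) = 2 + ((1/15)*89)*(-5) = 2 + (89/15)*(-5) = 2 - 89/3 = -83/3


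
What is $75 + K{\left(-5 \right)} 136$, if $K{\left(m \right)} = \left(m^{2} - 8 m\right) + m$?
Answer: $8235$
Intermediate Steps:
$K{\left(m \right)} = m^{2} - 7 m$
$75 + K{\left(-5 \right)} 136 = 75 + - 5 \left(-7 - 5\right) 136 = 75 + \left(-5\right) \left(-12\right) 136 = 75 + 60 \cdot 136 = 75 + 8160 = 8235$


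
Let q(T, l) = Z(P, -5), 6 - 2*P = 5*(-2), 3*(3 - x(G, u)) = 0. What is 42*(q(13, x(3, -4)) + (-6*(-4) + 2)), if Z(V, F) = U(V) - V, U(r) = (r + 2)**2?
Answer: 4956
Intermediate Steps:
x(G, u) = 3 (x(G, u) = 3 - 1/3*0 = 3 + 0 = 3)
P = 8 (P = 3 - 5*(-2)/2 = 3 - 1/2*(-10) = 3 + 5 = 8)
U(r) = (2 + r)**2
Z(V, F) = (2 + V)**2 - V
q(T, l) = 92 (q(T, l) = (2 + 8)**2 - 1*8 = 10**2 - 8 = 100 - 8 = 92)
42*(q(13, x(3, -4)) + (-6*(-4) + 2)) = 42*(92 + (-6*(-4) + 2)) = 42*(92 + (24 + 2)) = 42*(92 + 26) = 42*118 = 4956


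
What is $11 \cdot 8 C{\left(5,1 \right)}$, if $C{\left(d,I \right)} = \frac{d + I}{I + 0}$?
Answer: $528$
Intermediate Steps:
$C{\left(d,I \right)} = \frac{I + d}{I}$
$11 \cdot 8 C{\left(5,1 \right)} = 11 \cdot 8 \frac{1 + 5}{1} = 88 \cdot 1 \cdot 6 = 88 \cdot 6 = 528$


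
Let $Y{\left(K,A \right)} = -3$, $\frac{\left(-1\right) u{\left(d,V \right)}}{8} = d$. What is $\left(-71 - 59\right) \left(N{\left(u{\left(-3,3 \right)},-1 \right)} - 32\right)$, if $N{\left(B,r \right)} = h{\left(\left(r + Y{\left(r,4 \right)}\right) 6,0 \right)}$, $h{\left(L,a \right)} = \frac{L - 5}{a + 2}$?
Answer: $6045$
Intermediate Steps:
$u{\left(d,V \right)} = - 8 d$
$h{\left(L,a \right)} = \frac{-5 + L}{2 + a}$
$N{\left(B,r \right)} = - \frac{23}{2} + 3 r$ ($N{\left(B,r \right)} = \frac{-5 + \left(r - 3\right) 6}{2 + 0} = \frac{-5 + \left(-3 + r\right) 6}{2} = \frac{-5 + \left(-18 + 6 r\right)}{2} = \frac{-23 + 6 r}{2} = - \frac{23}{2} + 3 r$)
$\left(-71 - 59\right) \left(N{\left(u{\left(-3,3 \right)},-1 \right)} - 32\right) = \left(-71 - 59\right) \left(\left(- \frac{23}{2} + 3 \left(-1\right)\right) - 32\right) = \left(-71 - 59\right) \left(\left(- \frac{23}{2} - 3\right) - 32\right) = - 130 \left(- \frac{29}{2} - 32\right) = \left(-130\right) \left(- \frac{93}{2}\right) = 6045$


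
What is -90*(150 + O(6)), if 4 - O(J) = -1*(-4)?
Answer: -13500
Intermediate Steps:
O(J) = 0 (O(J) = 4 - (-1)*(-4) = 4 - 1*4 = 4 - 4 = 0)
-90*(150 + O(6)) = -90*(150 + 0) = -90*150 = -13500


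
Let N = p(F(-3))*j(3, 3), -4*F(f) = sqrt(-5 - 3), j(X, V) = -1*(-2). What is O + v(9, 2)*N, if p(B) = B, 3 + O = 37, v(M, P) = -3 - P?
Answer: 34 + 5*I*sqrt(2) ≈ 34.0 + 7.0711*I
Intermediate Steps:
j(X, V) = 2
O = 34 (O = -3 + 37 = 34)
F(f) = -I*sqrt(2)/2 (F(f) = -sqrt(-5 - 3)/4 = -I*sqrt(2)/2)
N = -I*sqrt(2) (N = -I*sqrt(2)/2*2 = -I*sqrt(2) ≈ -1.4142*I)
O + v(9, 2)*N = 34 + (-3 - 1*2)*(-I*sqrt(2)) = 34 + (-3 - 2)*(-I*sqrt(2)) = 34 - (-5)*I*sqrt(2) = 34 + 5*I*sqrt(2)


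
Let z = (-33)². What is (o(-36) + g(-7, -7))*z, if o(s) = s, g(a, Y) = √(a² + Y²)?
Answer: -39204 + 7623*√2 ≈ -28423.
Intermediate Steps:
z = 1089
g(a, Y) = √(Y² + a²)
(o(-36) + g(-7, -7))*z = (-36 + √((-7)² + (-7)²))*1089 = (-36 + √(49 + 49))*1089 = (-36 + √98)*1089 = (-36 + 7*√2)*1089 = -39204 + 7623*√2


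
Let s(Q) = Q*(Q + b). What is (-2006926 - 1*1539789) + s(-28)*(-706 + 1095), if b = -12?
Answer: -3111035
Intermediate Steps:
s(Q) = Q*(-12 + Q) (s(Q) = Q*(Q - 12) = Q*(-12 + Q))
(-2006926 - 1*1539789) + s(-28)*(-706 + 1095) = (-2006926 - 1*1539789) + (-28*(-12 - 28))*(-706 + 1095) = (-2006926 - 1539789) - 28*(-40)*389 = -3546715 + 1120*389 = -3546715 + 435680 = -3111035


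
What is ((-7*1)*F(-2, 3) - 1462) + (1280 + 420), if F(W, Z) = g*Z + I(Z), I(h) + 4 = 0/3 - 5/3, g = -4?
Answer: 1085/3 ≈ 361.67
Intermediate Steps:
I(h) = -17/3 (I(h) = -4 + (0/3 - 5/3) = -4 + (0*(⅓) - 5*⅓) = -4 + (0 - 5/3) = -4 - 5/3 = -17/3)
F(W, Z) = -17/3 - 4*Z (F(W, Z) = -4*Z - 17/3 = -17/3 - 4*Z)
((-7*1)*F(-2, 3) - 1462) + (1280 + 420) = ((-7*1)*(-17/3 - 4*3) - 1462) + (1280 + 420) = (-7*(-17/3 - 12) - 1462) + 1700 = (-7*(-53/3) - 1462) + 1700 = (371/3 - 1462) + 1700 = -4015/3 + 1700 = 1085/3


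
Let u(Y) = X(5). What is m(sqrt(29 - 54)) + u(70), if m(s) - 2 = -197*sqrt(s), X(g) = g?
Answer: 7 - 197*(-1)**(1/4)*sqrt(5) ≈ -304.48 - 311.48*I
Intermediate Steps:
m(s) = 2 - 197*sqrt(s)
u(Y) = 5
m(sqrt(29 - 54)) + u(70) = (2 - 197*(29 - 54)**(1/4)) + 5 = (2 - 197*(-1)**(1/4)*sqrt(5)) + 5 = (2 - 197*sqrt(5)*sqrt(I)) + 5 = 7 - 197*sqrt(5)*sqrt(I)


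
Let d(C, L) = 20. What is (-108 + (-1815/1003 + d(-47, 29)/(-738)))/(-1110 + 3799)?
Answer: -40651321/995217723 ≈ -0.040847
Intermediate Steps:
(-108 + (-1815/1003 + d(-47, 29)/(-738)))/(-1110 + 3799) = (-108 + (-1815/1003 + 20/(-738)))/(-1110 + 3799) = (-108 + (-1815*1/1003 + 20*(-1/738)))/2689 = (-108 + (-1815/1003 - 10/369))*(1/2689) = (-108 - 679765/370107)*(1/2689) = -40651321/370107*1/2689 = -40651321/995217723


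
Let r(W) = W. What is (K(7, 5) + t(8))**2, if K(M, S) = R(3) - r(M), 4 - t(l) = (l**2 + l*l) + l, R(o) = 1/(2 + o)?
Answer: 481636/25 ≈ 19265.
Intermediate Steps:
t(l) = 4 - l - 2*l**2 (t(l) = 4 - ((l**2 + l*l) + l) = 4 - ((l**2 + l**2) + l) = 4 - (2*l**2 + l) = 4 - (l + 2*l**2) = 4 + (-l - 2*l**2) = 4 - l - 2*l**2)
K(M, S) = 1/5 - M (K(M, S) = 1/(2 + 3) - M = 1/5 - M)
(K(7, 5) + t(8))**2 = ((1/5 - 1*7) + (4 - 1*8 - 2*8**2))**2 = ((1/5 - 7) + (4 - 8 - 2*64))**2 = (-34/5 + (4 - 8 - 128))**2 = (-34/5 - 132)**2 = (-694/5)**2 = 481636/25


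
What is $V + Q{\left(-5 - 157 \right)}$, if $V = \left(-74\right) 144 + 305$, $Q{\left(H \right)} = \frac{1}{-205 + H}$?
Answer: $- \frac{3798818}{367} \approx -10351.0$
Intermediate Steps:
$V = -10351$ ($V = -10656 + 305 = -10351$)
$V + Q{\left(-5 - 157 \right)} = -10351 + \frac{1}{-205 - 162} = -10351 + \frac{1}{-367} = -10351 - \frac{1}{367} = - \frac{3798818}{367}$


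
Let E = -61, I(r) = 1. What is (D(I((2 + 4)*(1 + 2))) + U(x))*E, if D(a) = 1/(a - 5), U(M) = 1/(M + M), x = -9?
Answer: 671/36 ≈ 18.639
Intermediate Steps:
U(M) = 1/(2*M)
D(a) = 1/(-5 + a)
(D(I((2 + 4)*(1 + 2))) + U(x))*E = (1/(-5 + 1) + (½)/(-9))*(-61) = (1/(-4) + (½)*(-⅑))*(-61) = (-¼ - 1/18)*(-61) = -11/36*(-61) = 671/36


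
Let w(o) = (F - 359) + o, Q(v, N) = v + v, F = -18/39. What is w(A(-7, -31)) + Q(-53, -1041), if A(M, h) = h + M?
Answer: -6545/13 ≈ -503.46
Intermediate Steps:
F = -6/13 (F = -18*1/39 = -6/13 ≈ -0.46154)
Q(v, N) = 2*v
A(M, h) = M + h
w(o) = -4673/13 + o (w(o) = (-6/13 - 359) + o = -4673/13 + o)
w(A(-7, -31)) + Q(-53, -1041) = (-4673/13 + (-7 - 31)) + 2*(-53) = (-4673/13 - 38) - 106 = -5167/13 - 106 = -6545/13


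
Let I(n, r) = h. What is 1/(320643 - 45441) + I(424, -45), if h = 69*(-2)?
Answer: -37977875/275202 ≈ -138.00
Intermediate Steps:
h = -138
I(n, r) = -138
1/(320643 - 45441) + I(424, -45) = 1/(320643 - 45441) - 138 = 1/275202 - 138 = -37977875/275202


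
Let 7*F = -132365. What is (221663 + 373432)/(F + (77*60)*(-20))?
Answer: -833133/155833 ≈ -5.3463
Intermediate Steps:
F = -132365/7 (F = (⅐)*(-132365) = -132365/7 ≈ -18909.)
(221663 + 373432)/(F + (77*60)*(-20)) = (221663 + 373432)/(-132365/7 + (77*60)*(-20)) = 595095/(-132365/7 + 4620*(-20)) = 595095/(-132365/7 - 92400) = 595095/(-779165/7) = 595095*(-7/779165) = -833133/155833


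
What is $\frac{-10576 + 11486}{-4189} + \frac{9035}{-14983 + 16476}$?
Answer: $\frac{36488985}{6254177} \approx 5.8343$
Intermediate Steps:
$\frac{-10576 + 11486}{-4189} + \frac{9035}{-14983 + 16476} = 910 \left(- \frac{1}{4189}\right) + \frac{9035}{1493} = - \frac{910}{4189} + 9035 \cdot \frac{1}{1493} = - \frac{910}{4189} + \frac{9035}{1493} = \frac{36488985}{6254177}$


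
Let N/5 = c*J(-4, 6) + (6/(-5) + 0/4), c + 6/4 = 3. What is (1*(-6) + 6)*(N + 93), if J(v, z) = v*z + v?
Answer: 0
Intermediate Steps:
c = 3/2 (c = -3/2 + 3 = 3/2 ≈ 1.5000)
J(v, z) = v + v*z
N = -216 (N = 5*(3*(-4*(1 + 6))/2 + (6/(-5) + 0/4)) = 5*(3*(-4*7)/2 + (6*(-⅕) + 0*(¼))) = 5*((3/2)*(-28) + (-6/5 + 0)) = 5*(-42 - 6/5) = 5*(-216/5) = -216)
(1*(-6) + 6)*(N + 93) = (1*(-6) + 6)*(-216 + 93) = (-6 + 6)*(-123) = 0*(-123) = 0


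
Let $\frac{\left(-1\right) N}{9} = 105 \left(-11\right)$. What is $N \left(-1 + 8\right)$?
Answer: $72765$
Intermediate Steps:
$N = 10395$ ($N = - 9 \cdot 105 \left(-11\right) = \left(-9\right) \left(-1155\right) = 10395$)
$N \left(-1 + 8\right) = 10395 \left(-1 + 8\right) = 10395 \cdot 7 = 72765$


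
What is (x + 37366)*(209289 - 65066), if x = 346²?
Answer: 22654837286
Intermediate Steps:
x = 119716
(x + 37366)*(209289 - 65066) = (119716 + 37366)*(209289 - 65066) = 157082*144223 = 22654837286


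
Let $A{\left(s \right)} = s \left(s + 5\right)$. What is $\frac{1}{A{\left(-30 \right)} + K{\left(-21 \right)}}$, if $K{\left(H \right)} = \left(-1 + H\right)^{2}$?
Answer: $\frac{1}{1234} \approx 0.00081037$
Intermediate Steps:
$A{\left(s \right)} = s \left(5 + s\right)$
$\frac{1}{A{\left(-30 \right)} + K{\left(-21 \right)}} = \frac{1}{- 30 \left(5 - 30\right) + \left(-1 - 21\right)^{2}} = \frac{1}{\left(-30\right) \left(-25\right) + \left(-22\right)^{2}} = \frac{1}{750 + 484} = \frac{1}{1234}$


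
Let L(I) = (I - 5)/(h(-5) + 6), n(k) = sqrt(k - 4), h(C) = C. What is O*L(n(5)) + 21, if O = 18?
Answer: -51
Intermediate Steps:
n(k) = sqrt(-4 + k)
L(I) = -5 + I (L(I) = (I - 5)/(-5 + 6) = (-5 + I)/1 = (-5 + I)*1 = -5 + I)
O*L(n(5)) + 21 = 18*(-5 + sqrt(-4 + 5)) + 21 = 18*(-5 + sqrt(1)) + 21 = 18*(-5 + 1) + 21 = 18*(-4) + 21 = -72 + 21 = -51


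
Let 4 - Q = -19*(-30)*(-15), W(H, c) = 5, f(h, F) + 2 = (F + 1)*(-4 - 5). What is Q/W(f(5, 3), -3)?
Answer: 8554/5 ≈ 1710.8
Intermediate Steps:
f(h, F) = -11 - 9*F (f(h, F) = -2 + (F + 1)*(-4 - 5) = -2 + (1 + F)*(-9) = -2 + (-9 - 9*F) = -11 - 9*F)
Q = 8554 (Q = 4 - (-19*(-30))*(-15) = 4 - 570*(-15) = 4 - 1*(-8550) = 4 + 8550 = 8554)
Q/W(f(5, 3), -3) = 8554/5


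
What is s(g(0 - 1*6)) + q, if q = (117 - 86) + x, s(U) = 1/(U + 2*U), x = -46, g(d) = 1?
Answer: -44/3 ≈ -14.667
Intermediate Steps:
s(U) = 1/(3*U)
q = -15 (q = (117 - 86) - 46 = 31 - 46 = -15)
s(g(0 - 1*6)) + q = (1/3)/1 - 15 = (1/3)*1 - 15 = 1/3 - 15 = -44/3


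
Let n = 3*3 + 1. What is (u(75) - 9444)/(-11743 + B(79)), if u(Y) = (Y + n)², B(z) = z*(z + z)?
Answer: -2219/739 ≈ -3.0027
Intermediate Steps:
B(z) = 2*z² (B(z) = z*(2*z) = 2*z²)
n = 10 (n = 9 + 1 = 10)
u(Y) = (10 + Y)² (u(Y) = (Y + 10)² = (10 + Y)²)
(u(75) - 9444)/(-11743 + B(79)) = ((10 + 75)² - 9444)/(-11743 + 2*79²) = (85² - 9444)/(-11743 + 2*6241) = (7225 - 9444)/(-11743 + 12482) = -2219/739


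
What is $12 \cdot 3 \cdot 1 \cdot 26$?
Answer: $936$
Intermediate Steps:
$12 \cdot 3 \cdot 1 \cdot 26 = 12 \cdot 3 \cdot 26 = 36 \cdot 26 = 936$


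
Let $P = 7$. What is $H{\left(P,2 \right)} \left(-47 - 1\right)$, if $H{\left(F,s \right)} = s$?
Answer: $-96$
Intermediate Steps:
$H{\left(P,2 \right)} \left(-47 - 1\right) = 2 \left(-47 - 1\right) = 2 \left(-48\right) = -96$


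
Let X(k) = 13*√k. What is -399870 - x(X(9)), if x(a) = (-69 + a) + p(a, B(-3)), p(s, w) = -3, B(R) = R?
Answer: -399837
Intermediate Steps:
x(a) = -72 + a (x(a) = (-69 + a) - 3 = -72 + a)
-399870 - x(X(9)) = -399870 - (-72 + 13*√9) = -399870 - (-72 + 13*3) = -399870 - (-72 + 39) = -399870 - 1*(-33) = -399870 + 33 = -399837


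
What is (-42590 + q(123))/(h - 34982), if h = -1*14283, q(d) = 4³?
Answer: 42526/49265 ≈ 0.86321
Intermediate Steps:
q(d) = 64
h = -14283
(-42590 + q(123))/(h - 34982) = (-42590 + 64)/(-14283 - 34982) = -42526/(-49265) = -42526*(-1/49265) = 42526/49265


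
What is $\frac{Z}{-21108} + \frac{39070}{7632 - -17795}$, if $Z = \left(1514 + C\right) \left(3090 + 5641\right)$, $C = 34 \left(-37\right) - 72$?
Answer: $- \frac{10005971912}{134178279} \approx -74.572$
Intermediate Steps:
$C = -1330$ ($C = -1258 - 72 = -1330$)
$Z = 1606504$ ($Z = \left(1514 - 1330\right) \left(3090 + 5641\right) = 184 \cdot 8731 = 1606504$)
$\frac{Z}{-21108} + \frac{39070}{7632 - -17795} = \frac{1606504}{-21108} + \frac{39070}{7632 - -17795} = 1606504 \left(- \frac{1}{21108}\right) + \frac{39070}{7632 + 17795} = - \frac{401626}{5277} + \frac{39070}{25427} = - \frac{10005971912}{134178279}$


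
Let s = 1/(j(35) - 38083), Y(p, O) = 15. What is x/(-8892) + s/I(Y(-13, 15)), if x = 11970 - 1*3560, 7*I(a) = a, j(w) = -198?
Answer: -804868399/850986630 ≈ -0.94581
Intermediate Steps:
s = -1/38281 (s = 1/(-198 - 38083) = 1/(-38281) = -1/38281 ≈ -2.6123e-5)
I(a) = a/7
x = 8410 (x = 11970 - 3560 = 8410)
x/(-8892) + s/I(Y(-13, 15)) = 8410/(-8892) - 1/(38281*((⅐)*15)) = 8410*(-1/8892) - 1/(38281*15/7) = -4205/4446 - 1/38281*7/15 = -4205/4446 - 7/574215 = -804868399/850986630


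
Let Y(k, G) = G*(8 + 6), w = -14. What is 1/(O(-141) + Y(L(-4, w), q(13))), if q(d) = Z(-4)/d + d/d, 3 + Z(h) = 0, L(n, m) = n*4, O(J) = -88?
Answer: -13/1004 ≈ -0.012948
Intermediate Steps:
L(n, m) = 4*n
Z(h) = -3 (Z(h) = -3 + 0 = -3)
q(d) = 1 - 3/d (q(d) = -3/d + d/d = -3/d + 1 = 1 - 3/d)
Y(k, G) = 14*G (Y(k, G) = G*14 = 14*G)
1/(O(-141) + Y(L(-4, w), q(13))) = 1/(-88 + 14*((-3 + 13)/13)) = 1/(-88 + 14*((1/13)*10)) = 1/(-88 + 14*(10/13)) = 1/(-88 + 140/13) = 1/(-1004/13) = -13/1004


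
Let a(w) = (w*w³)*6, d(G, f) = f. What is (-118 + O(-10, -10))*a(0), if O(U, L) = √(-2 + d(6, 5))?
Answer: 0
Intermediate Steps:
a(w) = 6*w⁴ (a(w) = w⁴*6 = 6*w⁴)
O(U, L) = √3 (O(U, L) = √(-2 + 5) = √3)
(-118 + O(-10, -10))*a(0) = (-118 + √3)*(6*0⁴) = (-118 + √3)*(6*0) = (-118 + √3)*0 = 0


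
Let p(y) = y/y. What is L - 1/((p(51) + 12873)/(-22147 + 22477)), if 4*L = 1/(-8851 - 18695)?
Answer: -18186797/709254408 ≈ -0.025642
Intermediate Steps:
p(y) = 1
L = -1/110184 (L = 1/(4*(-8851 - 18695)) = (¼)/(-27546) = (¼)*(-1/27546) = -1/110184 ≈ -9.0757e-6)
L - 1/((p(51) + 12873)/(-22147 + 22477)) = -1/110184 - 1/((1 + 12873)/(-22147 + 22477)) = -1/110184 - 1/(12874/330) = -1/110184 - 1/(12874*(1/330)) = -1/110184 - 1/6437/165 = -1/110184 - 1*165/6437 = -1/110184 - 165/6437 = -18186797/709254408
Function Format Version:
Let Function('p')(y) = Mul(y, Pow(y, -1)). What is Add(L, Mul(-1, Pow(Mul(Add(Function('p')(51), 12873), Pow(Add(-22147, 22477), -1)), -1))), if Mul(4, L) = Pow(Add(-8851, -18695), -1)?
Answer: Rational(-18186797, 709254408) ≈ -0.025642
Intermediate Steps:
Function('p')(y) = 1
L = Rational(-1, 110184) (L = Mul(Rational(1, 4), Pow(Add(-8851, -18695), -1)) = Mul(Rational(1, 4), Pow(-27546, -1)) = Mul(Rational(1, 4), Rational(-1, 27546)) = Rational(-1, 110184) ≈ -9.0757e-6)
Add(L, Mul(-1, Pow(Mul(Add(Function('p')(51), 12873), Pow(Add(-22147, 22477), -1)), -1))) = Add(Rational(-1, 110184), Mul(-1, Pow(Mul(Add(1, 12873), Pow(Add(-22147, 22477), -1)), -1))) = Add(Rational(-1, 110184), Mul(-1, Pow(Mul(12874, Pow(330, -1)), -1))) = Add(Rational(-1, 110184), Mul(-1, Pow(Mul(12874, Rational(1, 330)), -1))) = Add(Rational(-1, 110184), Mul(-1, Pow(Rational(6437, 165), -1))) = Add(Rational(-1, 110184), Mul(-1, Rational(165, 6437))) = Add(Rational(-1, 110184), Rational(-165, 6437)) = Rational(-18186797, 709254408)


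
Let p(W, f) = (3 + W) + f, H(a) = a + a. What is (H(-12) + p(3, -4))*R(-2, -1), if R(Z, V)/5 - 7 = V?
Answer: -660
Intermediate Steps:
R(Z, V) = 35 + 5*V
H(a) = 2*a
p(W, f) = 3 + W + f
(H(-12) + p(3, -4))*R(-2, -1) = (2*(-12) + (3 + 3 - 4))*(35 + 5*(-1)) = (-24 + 2)*(35 - 5) = -22*30 = -660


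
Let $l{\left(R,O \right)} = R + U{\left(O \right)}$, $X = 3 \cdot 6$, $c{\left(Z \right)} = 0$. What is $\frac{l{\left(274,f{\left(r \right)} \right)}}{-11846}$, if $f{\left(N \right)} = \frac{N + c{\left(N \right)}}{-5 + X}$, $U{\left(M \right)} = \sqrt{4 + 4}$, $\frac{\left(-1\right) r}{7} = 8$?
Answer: $- \frac{137}{5923} - \frac{\sqrt{2}}{5923} \approx -0.023369$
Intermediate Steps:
$r = -56$ ($r = \left(-7\right) 8 = -56$)
$U{\left(M \right)} = 2 \sqrt{2}$ ($U{\left(M \right)} = \sqrt{8} = 2 \sqrt{2}$)
$X = 18$
$f{\left(N \right)} = \frac{N}{13}$ ($f{\left(N \right)} = \frac{N + 0}{-5 + 18} = \frac{N}{13}$)
$l{\left(R,O \right)} = R + 2 \sqrt{2}$
$\frac{l{\left(274,f{\left(r \right)} \right)}}{-11846} = \frac{274 + 2 \sqrt{2}}{-11846} = \left(274 + 2 \sqrt{2}\right) \left(- \frac{1}{11846}\right) = - \frac{137}{5923} - \frac{\sqrt{2}}{5923}$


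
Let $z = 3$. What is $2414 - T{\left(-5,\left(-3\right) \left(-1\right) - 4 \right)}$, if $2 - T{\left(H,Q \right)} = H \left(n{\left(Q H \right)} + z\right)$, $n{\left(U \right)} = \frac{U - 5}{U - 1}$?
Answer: $2397$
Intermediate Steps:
$n{\left(U \right)} = \frac{-5 + U}{-1 + U}$
$T{\left(H,Q \right)} = 2 - H \left(3 + \frac{-5 + H Q}{-1 + H Q}\right)$ ($T{\left(H,Q \right)} = 2 - H \left(\frac{-5 + Q H}{-1 + Q H} + 3\right) = 2 - H \left(\frac{-5 + H Q}{-1 + H Q} + 3\right) = 2 - H \left(3 + \frac{-5 + H Q}{-1 + H Q}\right)$)
$2414 - T{\left(-5,\left(-3\right) \left(-1\right) - 4 \right)} = 2414 - \frac{\left(-1 - 5 \left(\left(-3\right) \left(-1\right) - 4\right)\right) \left(2 - -15\right) - - 5 \left(-5 - 5 \left(\left(-3\right) \left(-1\right) - 4\right)\right)}{-1 - 5 \left(\left(-3\right) \left(-1\right) - 4\right)} = 2414 - \frac{\left(-1 - 5 \left(3 - 4\right)\right) \left(2 + 15\right) - - 5 \left(-5 - 5 \left(3 - 4\right)\right)}{-1 - 5 \left(3 - 4\right)} = 2414 - \frac{\left(-1 - -5\right) 17 - - 5 \left(-5 - -5\right)}{-1 - -5} = 2414 - \frac{\left(-1 + 5\right) 17 - - 5 \left(-5 + 5\right)}{-1 + 5} = 2414 - \frac{4 \cdot 17 - \left(-5\right) 0}{4} = 2414 - \frac{68 + 0}{4} = 2414 - \frac{1}{4} \cdot 68 = 2414 - 17 = 2397$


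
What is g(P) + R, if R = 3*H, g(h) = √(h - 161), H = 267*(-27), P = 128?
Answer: -21627 + I*√33 ≈ -21627.0 + 5.7446*I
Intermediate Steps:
H = -7209
g(h) = √(-161 + h)
R = -21627 (R = 3*(-7209) = -21627)
g(P) + R = √(-161 + 128) - 21627 = √(-33) - 21627 = I*√33 - 21627 = -21627 + I*√33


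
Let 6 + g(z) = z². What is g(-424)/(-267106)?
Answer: -89885/133553 ≈ -0.67303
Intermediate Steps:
g(z) = -6 + z²
g(-424)/(-267106) = (-6 + (-424)²)/(-267106) = (-6 + 179776)*(-1/267106) = 179770*(-1/267106) = -89885/133553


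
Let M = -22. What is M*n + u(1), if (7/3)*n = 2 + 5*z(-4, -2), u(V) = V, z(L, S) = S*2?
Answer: 1195/7 ≈ 170.71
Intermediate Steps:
z(L, S) = 2*S
n = -54/7 (n = 3*(2 + 5*(2*(-2)))/7 = 3*(2 + 5*(-4))/7 = 3*(2 - 20)/7 = (3/7)*(-18) = -54/7 ≈ -7.7143)
M*n + u(1) = -22*(-54/7) + 1 = 1188/7 + 1 = 1195/7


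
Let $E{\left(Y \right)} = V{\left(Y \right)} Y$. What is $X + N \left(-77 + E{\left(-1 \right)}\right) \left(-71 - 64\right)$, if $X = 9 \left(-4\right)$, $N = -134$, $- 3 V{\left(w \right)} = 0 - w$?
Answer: $-1386936$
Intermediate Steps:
$V{\left(w \right)} = \frac{w}{3}$ ($V{\left(w \right)} = - \frac{0 - w}{3} = - \frac{\left(-1\right) w}{3} = \frac{w}{3}$)
$E{\left(Y \right)} = \frac{Y^{2}}{3}$ ($E{\left(Y \right)} = \frac{Y}{3} Y = \frac{Y^{2}}{3}$)
$X = -36$
$X + N \left(-77 + E{\left(-1 \right)}\right) \left(-71 - 64\right) = -36 - 134 \left(-77 + \frac{\left(-1\right)^{2}}{3}\right) \left(-71 - 64\right) = -36 - 134 \left(-77 + \frac{1}{3} \cdot 1\right) \left(-135\right) = -36 - 134 \left(-77 + \frac{1}{3}\right) \left(-135\right) = -36 - 134 \left(\left(- \frac{230}{3}\right) \left(-135\right)\right) = -36 - 1386900 = -1386936$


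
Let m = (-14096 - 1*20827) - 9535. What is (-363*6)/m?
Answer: 1089/22229 ≈ 0.048990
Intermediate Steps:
m = -44458 (m = (-14096 - 20827) - 9535 = -34923 - 9535 = -44458)
(-363*6)/m = -363*6/(-44458) = -2178*(-1/44458) = 1089/22229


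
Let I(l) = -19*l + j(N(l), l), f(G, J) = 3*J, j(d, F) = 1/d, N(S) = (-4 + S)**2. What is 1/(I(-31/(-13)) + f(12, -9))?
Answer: -5733/412343 ≈ -0.013903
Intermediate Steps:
I(l) = (-4 + l)**(-2) - 19*l (I(l) = -19*l + 1/((-4 + l)**2) = -19*l + (-4 + l)**(-2) = (-4 + l)**(-2) - 19*l)
1/(I(-31/(-13)) + f(12, -9)) = 1/(((-4 - 31/(-13))**(-2) - (-589)/(-13)) + 3*(-9)) = 1/(((-4 - 31*(-1/13))**(-2) - (-589)*(-1)/13) - 27) = 1/(((-4 + 31/13)**(-2) - 19*31/13) - 27) = 1/(((-21/13)**(-2) - 589/13) - 27) = 1/((169/441 - 589/13) - 27) = 1/(-257552/5733 - 27) = 1/(-412343/5733) = -5733/412343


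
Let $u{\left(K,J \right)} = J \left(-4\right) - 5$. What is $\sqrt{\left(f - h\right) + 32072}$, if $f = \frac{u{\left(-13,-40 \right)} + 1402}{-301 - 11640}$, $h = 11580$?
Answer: $\frac{\sqrt{2921884068515}}{11941} \approx 143.15$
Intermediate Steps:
$u{\left(K,J \right)} = -5 - 4 J$ ($u{\left(K,J \right)} = - 4 J - 5 = -5 - 4 J$)
$f = - \frac{1557}{11941}$ ($f = \frac{\left(-5 - -160\right) + 1402}{-301 - 11640} = \frac{\left(-5 + 160\right) + 1402}{-11941} = \left(155 + 1402\right) \left(- \frac{1}{11941}\right) = 1557 \left(- \frac{1}{11941}\right) = - \frac{1557}{11941} \approx -0.13039$)
$\sqrt{\left(f - h\right) + 32072} = \sqrt{\left(- \frac{1557}{11941} - 11580\right) + 32072} = \sqrt{- \frac{138278337}{11941} + 32072} = \sqrt{\frac{244693415}{11941}} = \frac{\sqrt{2921884068515}}{11941}$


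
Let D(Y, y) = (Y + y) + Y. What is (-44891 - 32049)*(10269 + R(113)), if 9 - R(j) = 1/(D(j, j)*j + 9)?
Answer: -7574970877045/9579 ≈ -7.9079e+8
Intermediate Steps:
D(Y, y) = y + 2*Y
R(j) = 9 - 1/(9 + 3*j²) (R(j) = 9 - 1/((j + 2*j)*j + 9) = 9 - 1/((3*j)*j + 9) = 9 - 1/(3*j² + 9) = 9 - 1/(9 + 3*j²))
(-44891 - 32049)*(10269 + R(113)) = (-44891 - 32049)*(10269 + (80 + 27*113²)/(3*(3 + 113²))) = -76940*(10269 + (80 + 27*12769)/(3*(3 + 12769))) = -76940*(10269 + (⅓)*(80 + 344763)/12772) = -76940*(10269 + (⅓)*(1/12772)*344843) = -76940*(10269 + 344843/38316) = -76940*393811847/38316 = -7574970877045/9579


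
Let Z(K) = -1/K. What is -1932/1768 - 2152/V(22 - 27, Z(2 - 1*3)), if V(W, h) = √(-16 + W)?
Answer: -483/442 + 2152*I*√21/21 ≈ -1.0928 + 469.6*I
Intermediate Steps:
-1932/1768 - 2152/V(22 - 27, Z(2 - 1*3)) = -1932/1768 - 2152/√(-16 + (22 - 27)) = -1932*1/1768 - 2152/√(-16 - 5) = -483/442 - 2152*(-I*√21/21) = -483/442 - (-2152)*I*√21/21 = -483/442 + 2152*I*√21/21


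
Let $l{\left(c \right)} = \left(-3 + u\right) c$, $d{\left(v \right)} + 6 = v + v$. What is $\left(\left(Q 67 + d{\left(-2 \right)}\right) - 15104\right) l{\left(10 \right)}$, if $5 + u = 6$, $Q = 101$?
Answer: $166940$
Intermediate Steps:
$d{\left(v \right)} = -6 + 2 v$ ($d{\left(v \right)} = -6 + \left(v + v\right) = -6 + 2 v$)
$u = 1$ ($u = -5 + 6 = 1$)
$l{\left(c \right)} = - 2 c$ ($l{\left(c \right)} = \left(-3 + 1\right) c = - 2 c$)
$\left(\left(Q 67 + d{\left(-2 \right)}\right) - 15104\right) l{\left(10 \right)} = \left(\left(101 \cdot 67 + \left(-6 + 2 \left(-2\right)\right)\right) - 15104\right) \left(\left(-2\right) 10\right) = \left(\left(6767 - 10\right) - 15104\right) \left(-20\right) = \left(6757 - 15104\right) \left(-20\right) = \left(-8347\right) \left(-20\right) = 166940$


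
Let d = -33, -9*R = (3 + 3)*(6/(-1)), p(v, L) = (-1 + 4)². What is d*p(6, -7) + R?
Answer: -293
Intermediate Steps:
p(v, L) = 9 (p(v, L) = 3² = 9)
R = 4 (R = -(3 + 3)*6/(-1)/9 = -2*6*(-1)/3 = -2*(-6)/3 = -⅑*(-36) = 4)
d*p(6, -7) + R = -33*9 + 4 = -297 + 4 = -293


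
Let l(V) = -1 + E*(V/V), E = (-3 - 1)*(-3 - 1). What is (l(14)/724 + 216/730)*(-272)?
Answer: -5689356/66065 ≈ -86.118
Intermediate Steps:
E = 16 (E = -4*(-4) = 16)
l(V) = 15 (l(V) = -1 + 16*(V/V) = -1 + 16*1 = -1 + 16 = 15)
(l(14)/724 + 216/730)*(-272) = (15/724 + 216/730)*(-272) = (15*(1/724) + 216*(1/730))*(-272) = (15/724 + 108/365)*(-272) = (83667/264260)*(-272) = -5689356/66065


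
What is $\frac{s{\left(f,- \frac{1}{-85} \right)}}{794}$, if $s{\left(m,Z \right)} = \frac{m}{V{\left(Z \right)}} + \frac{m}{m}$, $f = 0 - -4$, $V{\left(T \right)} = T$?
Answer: $\frac{341}{794} \approx 0.42947$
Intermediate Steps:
$f = 4$ ($f = 0 + 4 = 4$)
$s{\left(m,Z \right)} = 1 + \frac{m}{Z}$ ($s{\left(m,Z \right)} = \frac{m}{Z} + \frac{m}{m} = \frac{m}{Z} + 1 = 1 + \frac{m}{Z}$)
$\frac{s{\left(f,- \frac{1}{-85} \right)}}{794} = \frac{\frac{1}{\left(-1\right) \frac{1}{-85}} \left(- \frac{1}{-85} + 4\right)}{794} = \frac{\left(-1\right) \left(- \frac{1}{85}\right) + 4}{\left(-1\right) \left(- \frac{1}{85}\right)} \frac{1}{794} = \frac{1}{\frac{1}{85}} \left(\frac{1}{85} + 4\right) \frac{1}{794} = 85 \cdot \frac{341}{85} \cdot \frac{1}{794} = 341 \cdot \frac{1}{794} = \frac{341}{794}$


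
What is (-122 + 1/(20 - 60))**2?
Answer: 23824161/1600 ≈ 14890.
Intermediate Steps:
(-122 + 1/(20 - 60))**2 = (-122 + 1/(-40))**2 = (-122 - 1/40)**2 = (-4881/40)**2 = 23824161/1600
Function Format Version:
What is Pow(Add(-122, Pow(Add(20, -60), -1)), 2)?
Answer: Rational(23824161, 1600) ≈ 14890.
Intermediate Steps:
Pow(Add(-122, Pow(Add(20, -60), -1)), 2) = Pow(Add(-122, Pow(-40, -1)), 2) = Pow(Add(-122, Rational(-1, 40)), 2) = Pow(Rational(-4881, 40), 2) = Rational(23824161, 1600)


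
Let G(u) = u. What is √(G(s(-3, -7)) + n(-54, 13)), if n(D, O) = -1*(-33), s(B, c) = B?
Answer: √30 ≈ 5.4772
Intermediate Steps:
n(D, O) = 33
√(G(s(-3, -7)) + n(-54, 13)) = √(-3 + 33) = √30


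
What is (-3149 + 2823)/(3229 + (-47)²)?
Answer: -163/2719 ≈ -0.059949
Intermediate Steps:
(-3149 + 2823)/(3229 + (-47)²) = -326/(3229 + 2209) = -326/5438 = -326*1/5438 = -163/2719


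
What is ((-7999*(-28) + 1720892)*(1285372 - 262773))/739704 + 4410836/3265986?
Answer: 135321841978872230/50330477253 ≈ 2.6887e+6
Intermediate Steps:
((-7999*(-28) + 1720892)*(1285372 - 262773))/739704 + 4410836/3265986 = ((223972 + 1720892)*1022599)*(1/739704) + 4410836*(1/3265986) = (1944864*1022599)*(1/739704) + 2205418/1632993 = 1988815981536*(1/739704) + 2205418/1632993 = 82867332564/30821 + 2205418/1632993 = 135321841978872230/50330477253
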